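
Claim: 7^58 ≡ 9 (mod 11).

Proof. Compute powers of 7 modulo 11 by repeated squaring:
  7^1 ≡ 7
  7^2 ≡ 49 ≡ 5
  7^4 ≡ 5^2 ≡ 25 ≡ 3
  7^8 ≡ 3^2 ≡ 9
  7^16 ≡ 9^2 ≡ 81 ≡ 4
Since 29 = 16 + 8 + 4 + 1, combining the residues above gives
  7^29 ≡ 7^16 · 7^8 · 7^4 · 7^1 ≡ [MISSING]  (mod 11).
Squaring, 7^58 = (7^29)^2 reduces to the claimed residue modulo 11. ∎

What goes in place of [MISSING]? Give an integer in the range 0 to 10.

8

Multiply the listed residues: 4 · 9 · 3 · 7 = 36 → 108 → 756.
Reducing modulo 11: 756 = 68·11 + 8, so 7^29 ≡ 8.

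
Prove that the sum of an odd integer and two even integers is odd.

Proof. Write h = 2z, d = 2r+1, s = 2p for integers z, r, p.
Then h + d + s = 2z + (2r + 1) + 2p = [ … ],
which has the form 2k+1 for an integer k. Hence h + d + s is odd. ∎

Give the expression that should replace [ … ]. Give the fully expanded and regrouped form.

Expanding: 2z + (2r + 1) + 2p = 2p + 2r + 2z + 1.
Every term except the constant is even, so this is 2(p + r + z) + 1,
and p + r + z ∈ ℤ gives the required form.

2(p + r + z) + 1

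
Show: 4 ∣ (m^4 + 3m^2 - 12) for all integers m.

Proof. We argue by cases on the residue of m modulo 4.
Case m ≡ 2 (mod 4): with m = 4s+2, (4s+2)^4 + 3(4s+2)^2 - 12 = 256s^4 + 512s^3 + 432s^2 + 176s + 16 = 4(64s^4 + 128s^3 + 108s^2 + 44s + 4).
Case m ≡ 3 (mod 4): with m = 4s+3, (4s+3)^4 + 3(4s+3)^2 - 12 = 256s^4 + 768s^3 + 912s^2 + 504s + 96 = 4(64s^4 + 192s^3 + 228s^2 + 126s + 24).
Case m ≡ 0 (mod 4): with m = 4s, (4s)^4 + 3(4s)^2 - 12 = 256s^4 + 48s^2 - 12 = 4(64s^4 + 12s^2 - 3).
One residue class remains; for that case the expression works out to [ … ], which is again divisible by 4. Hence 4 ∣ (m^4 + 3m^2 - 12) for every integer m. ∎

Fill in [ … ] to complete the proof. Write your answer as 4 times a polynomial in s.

The residues treated are {2, 3, 0}, so the missing case is m ≡ 1 (mod 4); write m = 4s+1.
Then (4s+1)^4 + 3(4s+1)^2 - 12 = 256s^4 + 256s^3 + 144s^2 + 40s - 8 = 4(64s^4 + 64s^3 + 36s^2 + 10s - 2).

4(64s^4 + 64s^3 + 36s^2 + 10s - 2)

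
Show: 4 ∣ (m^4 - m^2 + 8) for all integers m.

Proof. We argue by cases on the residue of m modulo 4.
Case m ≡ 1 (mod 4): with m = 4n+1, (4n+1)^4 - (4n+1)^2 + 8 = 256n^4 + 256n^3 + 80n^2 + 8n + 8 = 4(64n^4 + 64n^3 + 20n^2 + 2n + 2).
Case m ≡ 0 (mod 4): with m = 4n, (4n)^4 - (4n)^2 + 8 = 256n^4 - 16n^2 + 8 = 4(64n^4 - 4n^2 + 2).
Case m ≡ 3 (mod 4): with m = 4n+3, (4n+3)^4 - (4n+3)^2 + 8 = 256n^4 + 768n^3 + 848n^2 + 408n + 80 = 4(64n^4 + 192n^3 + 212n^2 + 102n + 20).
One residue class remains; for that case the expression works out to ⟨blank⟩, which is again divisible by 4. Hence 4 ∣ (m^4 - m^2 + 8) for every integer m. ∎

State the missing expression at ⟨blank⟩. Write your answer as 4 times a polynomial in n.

4(64n^4 + 128n^3 + 92n^2 + 28n + 5)

The residues treated are {1, 0, 3}, so the missing case is m ≡ 2 (mod 4); write m = 4n+2.
Then (4n+2)^4 - (4n+2)^2 + 8 = 256n^4 + 512n^3 + 368n^2 + 112n + 20 = 4(64n^4 + 128n^3 + 92n^2 + 28n + 5).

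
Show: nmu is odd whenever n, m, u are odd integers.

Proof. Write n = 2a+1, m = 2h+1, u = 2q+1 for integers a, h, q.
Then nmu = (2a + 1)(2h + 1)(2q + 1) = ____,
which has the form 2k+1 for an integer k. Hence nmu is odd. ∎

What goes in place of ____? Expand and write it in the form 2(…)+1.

(2a + 1)(2h + 1)(2q + 1) = 8ahq + 4ah + 4aq + 2a + 4hq + 2h + 2q + 1
= 2(4ahq + 2ah + 2aq + a + 2hq + h + q) + 1.
Since 4ahq + 2ah + 2aq + a + 2hq + h + q is an integer, the product is of the form 2k+1 for an integer k.

2(4ahq + 2ah + 2aq + a + 2hq + h + q) + 1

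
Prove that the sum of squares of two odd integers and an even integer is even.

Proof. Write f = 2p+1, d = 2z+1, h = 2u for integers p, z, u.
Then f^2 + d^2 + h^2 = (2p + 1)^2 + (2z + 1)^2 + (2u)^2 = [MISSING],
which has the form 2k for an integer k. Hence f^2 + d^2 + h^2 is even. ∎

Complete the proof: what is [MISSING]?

2(2p^2 + 2p + 2u^2 + 2z^2 + 2z + 1)

Expanding: (2p + 1)^2 + (2z + 1)^2 + (2u)^2 = 4p^2 + 4p + 4u^2 + 4z^2 + 4z + 2.
Every term is even; pulling out the factor of 2 gives 2(2p^2 + 2p + 2u^2 + 2z^2 + 2z + 1).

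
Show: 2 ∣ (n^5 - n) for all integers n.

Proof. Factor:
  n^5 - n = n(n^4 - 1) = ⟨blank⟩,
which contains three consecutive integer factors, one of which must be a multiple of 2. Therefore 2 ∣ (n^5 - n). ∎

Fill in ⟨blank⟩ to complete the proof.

(n - 1)n(n + 1)(n^2 + 1)

n^4 - 1 = (n^2 - 1)(n^2 + 1), and n^2 - 1 = (n-1)(n+1).
So n(n^4 - 1) = (n - 1)n(n + 1)(n^2 + 1).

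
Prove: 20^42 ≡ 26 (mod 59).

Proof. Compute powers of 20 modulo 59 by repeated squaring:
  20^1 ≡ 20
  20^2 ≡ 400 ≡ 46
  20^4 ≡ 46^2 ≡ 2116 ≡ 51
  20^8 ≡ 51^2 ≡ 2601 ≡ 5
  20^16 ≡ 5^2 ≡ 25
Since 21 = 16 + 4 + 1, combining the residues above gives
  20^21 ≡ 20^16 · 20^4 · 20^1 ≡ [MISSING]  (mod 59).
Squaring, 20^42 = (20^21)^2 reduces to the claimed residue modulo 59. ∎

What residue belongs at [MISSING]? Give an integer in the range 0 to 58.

12

Multiply the listed residues: 25 · 51 · 20 = 1275 → 25500.
Reducing modulo 59: 25500 = 432·59 + 12, so 20^21 ≡ 12.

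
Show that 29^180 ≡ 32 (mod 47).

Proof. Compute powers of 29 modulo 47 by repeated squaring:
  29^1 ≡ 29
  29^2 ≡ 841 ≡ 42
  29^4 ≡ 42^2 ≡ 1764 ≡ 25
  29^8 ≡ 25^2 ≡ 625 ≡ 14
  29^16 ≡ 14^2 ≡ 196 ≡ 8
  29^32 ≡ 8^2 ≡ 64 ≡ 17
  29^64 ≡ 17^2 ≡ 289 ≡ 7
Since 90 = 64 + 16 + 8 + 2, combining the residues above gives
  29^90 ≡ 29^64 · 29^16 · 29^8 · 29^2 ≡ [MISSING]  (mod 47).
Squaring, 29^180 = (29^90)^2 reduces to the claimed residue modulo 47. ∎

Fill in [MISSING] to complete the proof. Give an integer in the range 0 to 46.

29^64 · 29^16 · 29^8 · 29^2 ≡ 7 · 8 · 14 · 42 = 32928.
32928 mod 47 = 28, so 29^90 ≡ 28 (mod 47).

28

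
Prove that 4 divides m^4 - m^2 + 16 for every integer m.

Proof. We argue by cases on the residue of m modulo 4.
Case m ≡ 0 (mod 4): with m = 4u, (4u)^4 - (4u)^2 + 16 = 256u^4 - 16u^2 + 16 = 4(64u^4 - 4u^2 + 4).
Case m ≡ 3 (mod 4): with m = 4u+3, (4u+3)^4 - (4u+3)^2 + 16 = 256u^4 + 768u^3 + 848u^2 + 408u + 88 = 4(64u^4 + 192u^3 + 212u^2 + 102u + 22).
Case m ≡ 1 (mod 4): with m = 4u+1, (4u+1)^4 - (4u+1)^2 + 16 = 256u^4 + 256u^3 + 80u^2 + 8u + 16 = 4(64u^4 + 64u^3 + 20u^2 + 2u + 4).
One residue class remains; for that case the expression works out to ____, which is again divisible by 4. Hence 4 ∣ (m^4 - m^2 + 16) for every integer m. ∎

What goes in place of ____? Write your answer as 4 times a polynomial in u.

The residues treated are {0, 3, 1}, so the missing case is m ≡ 2 (mod 4); write m = 4u+2.
Then (4u+2)^4 - (4u+2)^2 + 16 = 256u^4 + 512u^3 + 368u^2 + 112u + 28 = 4(64u^4 + 128u^3 + 92u^2 + 28u + 7).

4(64u^4 + 128u^3 + 92u^2 + 28u + 7)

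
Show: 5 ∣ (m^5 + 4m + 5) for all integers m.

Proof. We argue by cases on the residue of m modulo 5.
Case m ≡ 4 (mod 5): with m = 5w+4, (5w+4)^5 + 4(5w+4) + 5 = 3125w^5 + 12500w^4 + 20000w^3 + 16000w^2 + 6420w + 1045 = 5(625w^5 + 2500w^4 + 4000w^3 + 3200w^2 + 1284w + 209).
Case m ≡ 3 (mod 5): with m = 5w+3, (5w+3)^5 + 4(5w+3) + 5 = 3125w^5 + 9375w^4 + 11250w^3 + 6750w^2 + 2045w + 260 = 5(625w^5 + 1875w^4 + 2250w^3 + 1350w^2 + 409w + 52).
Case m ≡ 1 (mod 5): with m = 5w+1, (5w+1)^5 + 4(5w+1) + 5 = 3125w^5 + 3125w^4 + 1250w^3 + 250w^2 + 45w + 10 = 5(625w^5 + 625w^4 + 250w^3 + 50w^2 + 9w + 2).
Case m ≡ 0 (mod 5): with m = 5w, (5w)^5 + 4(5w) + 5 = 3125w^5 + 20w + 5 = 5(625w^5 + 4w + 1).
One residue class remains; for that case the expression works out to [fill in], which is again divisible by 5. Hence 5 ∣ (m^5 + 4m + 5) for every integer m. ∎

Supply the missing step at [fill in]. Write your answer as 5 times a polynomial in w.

5(625w^5 + 1250w^4 + 1000w^3 + 400w^2 + 84w + 9)

Only m ≡ 2 (mod 5) is unaccounted for. Put m = 5w+2:
(5w+2)^5 + 4(5w+2) + 5 expands to 3125w^5 + 6250w^4 + 5000w^3 + 2000w^2 + 420w + 45,
and factoring out 5 leaves 5(625w^5 + 1250w^4 + 1000w^3 + 400w^2 + 84w + 9).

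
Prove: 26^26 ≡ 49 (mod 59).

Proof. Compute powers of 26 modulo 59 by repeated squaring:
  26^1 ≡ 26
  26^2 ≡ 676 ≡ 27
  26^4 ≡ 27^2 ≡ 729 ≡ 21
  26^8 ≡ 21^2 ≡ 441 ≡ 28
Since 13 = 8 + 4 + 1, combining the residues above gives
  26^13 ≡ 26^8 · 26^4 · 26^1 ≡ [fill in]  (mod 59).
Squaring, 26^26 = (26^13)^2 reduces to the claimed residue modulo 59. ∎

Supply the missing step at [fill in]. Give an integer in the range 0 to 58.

26^8 · 26^4 · 26^1 ≡ 28 · 21 · 26 = 15288.
15288 mod 59 = 7, so 26^13 ≡ 7 (mod 59).

7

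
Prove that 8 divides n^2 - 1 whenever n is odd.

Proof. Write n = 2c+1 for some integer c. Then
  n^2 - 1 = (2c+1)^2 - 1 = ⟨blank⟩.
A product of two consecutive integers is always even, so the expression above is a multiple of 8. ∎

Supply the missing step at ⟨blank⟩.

4c(c + 1)

(2c+1)^2 - 1 = 4c^2 + 4c + 1 - 1 = 4c^2 + 4c = 4c(c+1).
Since c and c+1 are consecutive, c(c+1) is even, and 4·(even) is a multiple of 8.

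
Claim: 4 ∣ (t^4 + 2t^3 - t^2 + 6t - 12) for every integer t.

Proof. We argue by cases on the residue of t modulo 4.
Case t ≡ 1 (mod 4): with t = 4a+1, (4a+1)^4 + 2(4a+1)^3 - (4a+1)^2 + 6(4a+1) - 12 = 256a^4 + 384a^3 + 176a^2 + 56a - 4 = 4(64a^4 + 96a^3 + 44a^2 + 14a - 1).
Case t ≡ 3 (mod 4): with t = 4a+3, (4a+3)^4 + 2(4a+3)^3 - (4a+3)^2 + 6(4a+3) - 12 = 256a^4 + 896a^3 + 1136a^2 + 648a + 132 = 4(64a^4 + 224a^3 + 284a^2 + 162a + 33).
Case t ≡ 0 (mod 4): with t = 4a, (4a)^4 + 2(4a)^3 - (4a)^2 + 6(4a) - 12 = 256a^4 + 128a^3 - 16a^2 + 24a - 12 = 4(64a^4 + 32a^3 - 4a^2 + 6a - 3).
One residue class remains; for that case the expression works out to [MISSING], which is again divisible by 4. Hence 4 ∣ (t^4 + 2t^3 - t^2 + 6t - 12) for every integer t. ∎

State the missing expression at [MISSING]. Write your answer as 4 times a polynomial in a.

Only t ≡ 2 (mod 4) is unaccounted for. Put t = 4a+2:
(4a+2)^4 + 2(4a+2)^3 - (4a+2)^2 + 6(4a+2) - 12 expands to 256a^4 + 640a^3 + 560a^2 + 232a + 28,
and factoring out 4 leaves 4(64a^4 + 160a^3 + 140a^2 + 58a + 7).

4(64a^4 + 160a^3 + 140a^2 + 58a + 7)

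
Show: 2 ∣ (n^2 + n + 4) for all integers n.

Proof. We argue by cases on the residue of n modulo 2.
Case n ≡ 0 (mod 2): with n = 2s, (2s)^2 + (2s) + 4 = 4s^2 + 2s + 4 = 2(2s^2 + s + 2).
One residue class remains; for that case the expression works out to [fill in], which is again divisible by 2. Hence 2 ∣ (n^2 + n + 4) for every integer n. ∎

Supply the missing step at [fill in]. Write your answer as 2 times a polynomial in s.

The residues treated are {0}, so the missing case is n ≡ 1 (mod 2); write n = 2s+1.
Then (2s+1)^2 + (2s+1) + 4 = 4s^2 + 6s + 6 = 2(2s^2 + 3s + 3).

2(2s^2 + 3s + 3)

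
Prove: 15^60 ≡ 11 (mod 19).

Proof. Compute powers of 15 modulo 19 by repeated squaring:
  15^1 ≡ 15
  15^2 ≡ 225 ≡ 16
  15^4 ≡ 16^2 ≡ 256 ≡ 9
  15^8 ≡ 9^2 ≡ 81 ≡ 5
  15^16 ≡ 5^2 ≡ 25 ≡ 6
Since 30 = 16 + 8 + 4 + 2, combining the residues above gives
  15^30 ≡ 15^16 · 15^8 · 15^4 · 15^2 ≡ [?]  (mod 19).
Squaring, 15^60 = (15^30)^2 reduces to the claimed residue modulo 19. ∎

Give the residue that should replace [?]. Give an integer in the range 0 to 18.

15^16 · 15^8 · 15^4 · 15^2 ≡ 6 · 5 · 9 · 16 = 4320.
4320 mod 19 = 7, so 15^30 ≡ 7 (mod 19).

7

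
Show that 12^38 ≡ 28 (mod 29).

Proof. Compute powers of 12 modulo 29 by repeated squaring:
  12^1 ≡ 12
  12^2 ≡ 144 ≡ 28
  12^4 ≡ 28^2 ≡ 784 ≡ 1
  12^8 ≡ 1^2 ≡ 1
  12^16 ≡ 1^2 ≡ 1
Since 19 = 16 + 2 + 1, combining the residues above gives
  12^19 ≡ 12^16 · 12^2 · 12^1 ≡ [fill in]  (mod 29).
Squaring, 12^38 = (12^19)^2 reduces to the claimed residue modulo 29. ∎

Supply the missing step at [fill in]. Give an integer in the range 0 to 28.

Multiply the listed residues: 1 · 28 · 12 = 28 → 336.
Reducing modulo 29: 336 = 11·29 + 17, so 12^19 ≡ 17.

17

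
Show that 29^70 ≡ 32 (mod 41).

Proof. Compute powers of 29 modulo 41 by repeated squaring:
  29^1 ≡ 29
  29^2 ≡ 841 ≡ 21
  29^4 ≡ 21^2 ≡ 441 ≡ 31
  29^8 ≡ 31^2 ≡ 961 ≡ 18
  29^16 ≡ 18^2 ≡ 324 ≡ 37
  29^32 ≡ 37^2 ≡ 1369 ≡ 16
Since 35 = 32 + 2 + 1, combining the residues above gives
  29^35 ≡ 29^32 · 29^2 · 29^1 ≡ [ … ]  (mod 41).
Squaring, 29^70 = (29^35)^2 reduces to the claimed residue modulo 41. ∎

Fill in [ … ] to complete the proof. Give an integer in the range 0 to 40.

27

29^32 · 29^2 · 29^1 ≡ 16 · 21 · 29 = 9744.
9744 mod 41 = 27, so 29^35 ≡ 27 (mod 41).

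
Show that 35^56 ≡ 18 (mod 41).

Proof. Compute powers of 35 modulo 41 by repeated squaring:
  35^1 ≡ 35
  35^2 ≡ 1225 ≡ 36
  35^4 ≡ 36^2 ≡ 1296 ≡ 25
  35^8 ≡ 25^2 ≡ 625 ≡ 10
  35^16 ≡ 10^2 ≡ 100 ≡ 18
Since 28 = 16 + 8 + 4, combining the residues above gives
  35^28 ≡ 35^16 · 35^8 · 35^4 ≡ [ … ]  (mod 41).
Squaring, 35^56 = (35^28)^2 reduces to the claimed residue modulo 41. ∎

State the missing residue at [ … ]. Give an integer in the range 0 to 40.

Multiply the listed residues: 18 · 10 · 25 = 180 → 4500.
Reducing modulo 41: 4500 = 109·41 + 31, so 35^28 ≡ 31.

31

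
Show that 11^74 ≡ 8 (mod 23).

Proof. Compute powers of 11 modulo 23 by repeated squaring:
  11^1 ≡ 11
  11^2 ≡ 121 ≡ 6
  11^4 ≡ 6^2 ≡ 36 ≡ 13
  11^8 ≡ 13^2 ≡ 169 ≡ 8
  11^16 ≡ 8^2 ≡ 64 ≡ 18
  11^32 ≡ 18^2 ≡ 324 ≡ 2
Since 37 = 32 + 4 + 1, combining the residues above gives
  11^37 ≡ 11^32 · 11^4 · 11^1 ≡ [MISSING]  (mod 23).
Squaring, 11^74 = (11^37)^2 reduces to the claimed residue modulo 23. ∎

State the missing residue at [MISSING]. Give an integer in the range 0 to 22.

10

Multiply the listed residues: 2 · 13 · 11 = 26 → 286.
Reducing modulo 23: 286 = 12·23 + 10, so 11^37 ≡ 10.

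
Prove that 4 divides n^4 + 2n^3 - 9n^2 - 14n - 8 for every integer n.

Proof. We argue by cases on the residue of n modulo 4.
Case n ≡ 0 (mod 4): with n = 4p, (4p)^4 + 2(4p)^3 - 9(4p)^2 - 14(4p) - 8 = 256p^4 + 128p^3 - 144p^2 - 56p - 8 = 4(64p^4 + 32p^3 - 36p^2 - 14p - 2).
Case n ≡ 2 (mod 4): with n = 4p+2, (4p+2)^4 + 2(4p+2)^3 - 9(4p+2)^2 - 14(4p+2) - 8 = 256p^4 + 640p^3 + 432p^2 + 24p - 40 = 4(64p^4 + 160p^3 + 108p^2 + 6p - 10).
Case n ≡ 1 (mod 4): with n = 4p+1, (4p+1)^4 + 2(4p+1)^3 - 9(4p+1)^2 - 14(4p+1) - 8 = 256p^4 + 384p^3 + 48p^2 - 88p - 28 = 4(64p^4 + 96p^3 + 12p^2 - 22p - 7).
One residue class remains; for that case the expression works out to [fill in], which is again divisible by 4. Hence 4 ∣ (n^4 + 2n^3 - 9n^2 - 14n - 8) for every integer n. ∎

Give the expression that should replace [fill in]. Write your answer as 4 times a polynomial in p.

4(64p^4 + 224p^3 + 252p^2 + 94p + 1)

The residues treated are {0, 2, 1}, so the missing case is n ≡ 3 (mod 4); write n = 4p+3.
Then (4p+3)^4 + 2(4p+3)^3 - 9(4p+3)^2 - 14(4p+3) - 8 = 256p^4 + 896p^3 + 1008p^2 + 376p + 4 = 4(64p^4 + 224p^3 + 252p^2 + 94p + 1).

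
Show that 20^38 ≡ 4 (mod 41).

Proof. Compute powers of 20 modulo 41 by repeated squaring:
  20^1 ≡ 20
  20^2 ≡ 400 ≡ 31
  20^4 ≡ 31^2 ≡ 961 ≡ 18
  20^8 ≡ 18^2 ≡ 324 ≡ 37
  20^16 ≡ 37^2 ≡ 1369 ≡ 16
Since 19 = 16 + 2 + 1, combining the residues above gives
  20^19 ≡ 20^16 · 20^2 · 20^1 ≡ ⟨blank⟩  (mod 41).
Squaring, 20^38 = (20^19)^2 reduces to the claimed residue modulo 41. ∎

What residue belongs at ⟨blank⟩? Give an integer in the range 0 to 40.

39

Multiply the listed residues: 16 · 31 · 20 = 496 → 9920.
Reducing modulo 41: 9920 = 241·41 + 39, so 20^19 ≡ 39.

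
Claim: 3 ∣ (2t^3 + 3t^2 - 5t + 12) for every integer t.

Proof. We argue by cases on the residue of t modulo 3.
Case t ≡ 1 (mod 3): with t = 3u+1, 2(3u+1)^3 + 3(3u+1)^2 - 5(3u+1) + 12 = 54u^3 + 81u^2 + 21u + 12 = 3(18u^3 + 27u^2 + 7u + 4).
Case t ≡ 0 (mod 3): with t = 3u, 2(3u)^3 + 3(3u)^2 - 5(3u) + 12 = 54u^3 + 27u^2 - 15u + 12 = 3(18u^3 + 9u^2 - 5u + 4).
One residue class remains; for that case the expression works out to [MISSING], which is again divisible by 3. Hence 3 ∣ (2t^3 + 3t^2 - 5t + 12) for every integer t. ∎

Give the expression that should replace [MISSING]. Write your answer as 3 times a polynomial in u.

3(18u^3 + 45u^2 + 31u + 10)

The residues treated are {1, 0}, so the missing case is t ≡ 2 (mod 3); write t = 3u+2.
Then 2(3u+2)^3 + 3(3u+2)^2 - 5(3u+2) + 12 = 54u^3 + 135u^2 + 93u + 30 = 3(18u^3 + 45u^2 + 31u + 10).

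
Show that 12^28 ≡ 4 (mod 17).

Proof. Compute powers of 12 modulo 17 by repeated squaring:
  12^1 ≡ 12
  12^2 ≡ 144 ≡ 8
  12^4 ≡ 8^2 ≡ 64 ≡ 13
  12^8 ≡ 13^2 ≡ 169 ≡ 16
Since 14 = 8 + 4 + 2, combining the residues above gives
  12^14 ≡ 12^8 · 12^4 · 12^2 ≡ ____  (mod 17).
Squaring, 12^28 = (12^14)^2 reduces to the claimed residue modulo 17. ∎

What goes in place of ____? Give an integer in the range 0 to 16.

15

Multiply the listed residues: 16 · 13 · 8 = 208 → 1664.
Reducing modulo 17: 1664 = 97·17 + 15, so 12^14 ≡ 15.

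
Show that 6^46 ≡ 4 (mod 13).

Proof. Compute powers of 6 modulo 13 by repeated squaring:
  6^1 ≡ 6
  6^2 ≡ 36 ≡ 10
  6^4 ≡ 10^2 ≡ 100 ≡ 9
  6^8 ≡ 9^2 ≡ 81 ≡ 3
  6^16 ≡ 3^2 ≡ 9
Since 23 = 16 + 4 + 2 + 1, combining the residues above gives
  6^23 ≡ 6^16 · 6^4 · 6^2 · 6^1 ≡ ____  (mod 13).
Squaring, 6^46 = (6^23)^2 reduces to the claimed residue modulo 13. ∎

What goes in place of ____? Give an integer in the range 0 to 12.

Multiply the listed residues: 9 · 9 · 10 · 6 = 81 → 810 → 4860.
Reducing modulo 13: 4860 = 373·13 + 11, so 6^23 ≡ 11.

11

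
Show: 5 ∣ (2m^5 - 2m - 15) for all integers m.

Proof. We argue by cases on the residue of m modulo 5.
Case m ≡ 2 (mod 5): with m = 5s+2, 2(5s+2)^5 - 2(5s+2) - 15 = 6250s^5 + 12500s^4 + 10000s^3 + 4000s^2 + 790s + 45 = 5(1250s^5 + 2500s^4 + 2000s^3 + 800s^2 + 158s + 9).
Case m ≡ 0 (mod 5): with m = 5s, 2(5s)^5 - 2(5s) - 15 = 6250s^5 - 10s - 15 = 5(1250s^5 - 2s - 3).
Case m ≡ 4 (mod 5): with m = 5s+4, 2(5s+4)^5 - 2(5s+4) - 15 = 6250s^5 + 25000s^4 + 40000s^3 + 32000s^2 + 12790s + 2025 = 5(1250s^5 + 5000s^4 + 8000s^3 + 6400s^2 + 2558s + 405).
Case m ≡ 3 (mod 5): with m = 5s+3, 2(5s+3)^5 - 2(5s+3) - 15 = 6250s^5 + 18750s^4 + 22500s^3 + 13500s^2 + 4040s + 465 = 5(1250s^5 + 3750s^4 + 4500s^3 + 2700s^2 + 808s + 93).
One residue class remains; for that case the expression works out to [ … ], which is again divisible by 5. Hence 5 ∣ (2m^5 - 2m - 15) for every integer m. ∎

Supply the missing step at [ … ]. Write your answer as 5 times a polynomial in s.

Only m ≡ 1 (mod 5) is unaccounted for. Put m = 5s+1:
2(5s+1)^5 - 2(5s+1) - 15 expands to 6250s^5 + 6250s^4 + 2500s^3 + 500s^2 + 40s - 15,
and factoring out 5 leaves 5(1250s^5 + 1250s^4 + 500s^3 + 100s^2 + 8s - 3).

5(1250s^5 + 1250s^4 + 500s^3 + 100s^2 + 8s - 3)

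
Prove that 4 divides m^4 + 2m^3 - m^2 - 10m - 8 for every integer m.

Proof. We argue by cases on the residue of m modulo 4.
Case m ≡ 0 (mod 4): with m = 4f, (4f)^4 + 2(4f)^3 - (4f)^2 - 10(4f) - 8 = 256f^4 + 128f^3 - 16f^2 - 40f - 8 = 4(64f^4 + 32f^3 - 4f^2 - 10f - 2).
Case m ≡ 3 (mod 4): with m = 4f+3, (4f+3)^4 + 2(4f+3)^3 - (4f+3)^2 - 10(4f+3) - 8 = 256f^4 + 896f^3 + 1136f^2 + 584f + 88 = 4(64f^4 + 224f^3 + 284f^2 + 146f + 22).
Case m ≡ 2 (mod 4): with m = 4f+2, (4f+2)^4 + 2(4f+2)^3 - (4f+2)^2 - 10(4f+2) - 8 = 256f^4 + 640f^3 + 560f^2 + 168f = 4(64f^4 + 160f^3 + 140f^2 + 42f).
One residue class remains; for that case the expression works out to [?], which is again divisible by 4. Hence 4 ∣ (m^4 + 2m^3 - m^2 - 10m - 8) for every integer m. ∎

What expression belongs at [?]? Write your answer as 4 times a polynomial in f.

4(64f^4 + 96f^3 + 44f^2 - 2f - 4)

Only m ≡ 1 (mod 4) is unaccounted for. Put m = 4f+1:
(4f+1)^4 + 2(4f+1)^3 - (4f+1)^2 - 10(4f+1) - 8 expands to 256f^4 + 384f^3 + 176f^2 - 8f - 16,
and factoring out 4 leaves 4(64f^4 + 96f^3 + 44f^2 - 2f - 4).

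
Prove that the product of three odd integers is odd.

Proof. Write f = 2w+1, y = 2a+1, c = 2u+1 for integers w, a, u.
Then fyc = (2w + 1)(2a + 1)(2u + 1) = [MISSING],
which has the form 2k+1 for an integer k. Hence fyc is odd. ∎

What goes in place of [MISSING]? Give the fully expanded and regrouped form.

Expanding: (2w + 1)(2a + 1)(2u + 1) = 8auw + 4au + 4aw + 2a + 4uw + 2u + 2w + 1.
Every term except the constant is even, so this is 2(4auw + 2au + 2aw + a + 2uw + u + w) + 1,
and 4auw + 2au + 2aw + a + 2uw + u + w ∈ ℤ gives the required form.

2(4auw + 2au + 2aw + a + 2uw + u + w) + 1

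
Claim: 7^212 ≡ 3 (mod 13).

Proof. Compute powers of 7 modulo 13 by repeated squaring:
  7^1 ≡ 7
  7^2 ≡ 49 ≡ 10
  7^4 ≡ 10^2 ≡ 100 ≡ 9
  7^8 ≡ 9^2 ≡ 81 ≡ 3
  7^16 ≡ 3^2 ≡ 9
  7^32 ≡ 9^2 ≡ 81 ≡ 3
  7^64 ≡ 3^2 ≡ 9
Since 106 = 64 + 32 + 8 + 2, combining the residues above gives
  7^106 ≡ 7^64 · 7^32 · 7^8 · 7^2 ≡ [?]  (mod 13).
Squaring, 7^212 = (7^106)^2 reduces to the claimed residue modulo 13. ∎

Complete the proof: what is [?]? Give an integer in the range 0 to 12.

Multiply the listed residues: 9 · 3 · 3 · 10 = 27 → 81 → 810.
Reducing modulo 13: 810 = 62·13 + 4, so 7^106 ≡ 4.

4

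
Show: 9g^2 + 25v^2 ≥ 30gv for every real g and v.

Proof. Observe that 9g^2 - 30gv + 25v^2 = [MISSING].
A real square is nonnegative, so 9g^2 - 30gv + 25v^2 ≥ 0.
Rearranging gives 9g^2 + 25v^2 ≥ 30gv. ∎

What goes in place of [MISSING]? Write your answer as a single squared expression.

9g^2 - 30gv + 25v^2 is a perfect-square trinomial: the outer terms are (3g)^2 and (5v)^2, and the cross term is -2·3g·5v.
So 9g^2 - 30gv + 25v^2 = (3g - 5v)^2 ≥ 0.

(3g - 5v)^2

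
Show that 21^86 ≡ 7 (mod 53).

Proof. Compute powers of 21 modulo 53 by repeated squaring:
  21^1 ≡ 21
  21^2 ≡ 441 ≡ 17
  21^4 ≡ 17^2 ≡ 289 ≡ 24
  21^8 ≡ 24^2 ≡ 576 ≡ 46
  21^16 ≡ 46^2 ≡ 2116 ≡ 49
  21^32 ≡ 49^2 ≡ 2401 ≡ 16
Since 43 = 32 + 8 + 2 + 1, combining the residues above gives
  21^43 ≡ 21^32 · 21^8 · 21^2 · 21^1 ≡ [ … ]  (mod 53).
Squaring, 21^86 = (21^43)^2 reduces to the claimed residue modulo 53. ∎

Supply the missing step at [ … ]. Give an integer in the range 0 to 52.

31

21^32 · 21^8 · 21^2 · 21^1 ≡ 16 · 46 · 17 · 21 = 262752.
262752 mod 53 = 31, so 21^43 ≡ 31 (mod 53).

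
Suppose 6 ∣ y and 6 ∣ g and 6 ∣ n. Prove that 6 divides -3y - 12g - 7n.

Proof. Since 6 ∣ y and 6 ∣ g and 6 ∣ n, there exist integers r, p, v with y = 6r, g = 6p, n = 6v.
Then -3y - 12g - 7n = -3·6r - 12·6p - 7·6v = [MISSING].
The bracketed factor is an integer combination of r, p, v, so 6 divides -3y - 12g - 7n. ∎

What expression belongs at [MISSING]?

Each term has a factor of 6: -3·6r - 12·6p - 7·6v = 6·(-12p - 3r - 7v).
Since -12p - 3r - 7v is an integer, 6 ∣ (-3y - 12g - 7n).

6(-12p - 3r - 7v)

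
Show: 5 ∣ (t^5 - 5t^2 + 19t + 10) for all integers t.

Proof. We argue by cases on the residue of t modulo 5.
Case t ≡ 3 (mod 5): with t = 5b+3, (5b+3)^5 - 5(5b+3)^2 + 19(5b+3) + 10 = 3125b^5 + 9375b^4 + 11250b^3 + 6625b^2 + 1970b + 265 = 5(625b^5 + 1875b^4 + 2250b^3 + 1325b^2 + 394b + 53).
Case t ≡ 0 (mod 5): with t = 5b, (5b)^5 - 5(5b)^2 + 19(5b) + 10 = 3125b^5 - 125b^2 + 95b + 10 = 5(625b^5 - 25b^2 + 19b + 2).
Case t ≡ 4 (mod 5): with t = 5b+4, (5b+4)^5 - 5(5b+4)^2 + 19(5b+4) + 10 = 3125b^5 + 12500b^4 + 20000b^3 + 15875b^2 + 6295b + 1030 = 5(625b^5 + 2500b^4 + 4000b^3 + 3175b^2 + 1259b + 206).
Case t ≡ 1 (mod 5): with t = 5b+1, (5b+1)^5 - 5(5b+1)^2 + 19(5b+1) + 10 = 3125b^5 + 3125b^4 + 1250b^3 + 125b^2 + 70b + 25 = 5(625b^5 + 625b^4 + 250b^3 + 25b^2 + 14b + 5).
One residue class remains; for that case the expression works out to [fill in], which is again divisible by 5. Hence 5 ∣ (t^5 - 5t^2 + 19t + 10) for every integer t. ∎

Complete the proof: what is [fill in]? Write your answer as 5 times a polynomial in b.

Only t ≡ 2 (mod 5) is unaccounted for. Put t = 5b+2:
(5b+2)^5 - 5(5b+2)^2 + 19(5b+2) + 10 expands to 3125b^5 + 6250b^4 + 5000b^3 + 1875b^2 + 395b + 60,
and factoring out 5 leaves 5(625b^5 + 1250b^4 + 1000b^3 + 375b^2 + 79b + 12).

5(625b^5 + 1250b^4 + 1000b^3 + 375b^2 + 79b + 12)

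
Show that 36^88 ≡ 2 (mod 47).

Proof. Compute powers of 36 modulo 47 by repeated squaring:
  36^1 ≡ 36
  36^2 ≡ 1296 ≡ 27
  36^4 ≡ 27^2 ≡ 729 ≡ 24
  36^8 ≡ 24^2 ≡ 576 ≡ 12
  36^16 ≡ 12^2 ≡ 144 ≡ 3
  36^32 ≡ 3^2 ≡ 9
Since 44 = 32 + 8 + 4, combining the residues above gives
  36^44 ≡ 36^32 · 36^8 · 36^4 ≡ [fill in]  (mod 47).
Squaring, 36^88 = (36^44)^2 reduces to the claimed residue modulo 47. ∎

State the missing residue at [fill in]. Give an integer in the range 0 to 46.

Multiply the listed residues: 9 · 12 · 24 = 108 → 2592.
Reducing modulo 47: 2592 = 55·47 + 7, so 36^44 ≡ 7.

7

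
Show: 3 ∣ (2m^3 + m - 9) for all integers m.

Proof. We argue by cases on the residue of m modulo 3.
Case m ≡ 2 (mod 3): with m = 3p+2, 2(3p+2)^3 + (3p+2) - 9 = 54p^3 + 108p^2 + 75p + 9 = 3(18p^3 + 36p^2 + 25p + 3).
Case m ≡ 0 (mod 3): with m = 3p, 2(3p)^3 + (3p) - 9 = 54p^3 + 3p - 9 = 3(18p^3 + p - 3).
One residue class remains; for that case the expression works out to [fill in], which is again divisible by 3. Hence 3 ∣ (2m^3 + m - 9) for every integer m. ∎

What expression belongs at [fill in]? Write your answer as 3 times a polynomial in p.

The residues treated are {2, 0}, so the missing case is m ≡ 1 (mod 3); write m = 3p+1.
Then 2(3p+1)^3 + (3p+1) - 9 = 54p^3 + 54p^2 + 21p - 6 = 3(18p^3 + 18p^2 + 7p - 2).

3(18p^3 + 18p^2 + 7p - 2)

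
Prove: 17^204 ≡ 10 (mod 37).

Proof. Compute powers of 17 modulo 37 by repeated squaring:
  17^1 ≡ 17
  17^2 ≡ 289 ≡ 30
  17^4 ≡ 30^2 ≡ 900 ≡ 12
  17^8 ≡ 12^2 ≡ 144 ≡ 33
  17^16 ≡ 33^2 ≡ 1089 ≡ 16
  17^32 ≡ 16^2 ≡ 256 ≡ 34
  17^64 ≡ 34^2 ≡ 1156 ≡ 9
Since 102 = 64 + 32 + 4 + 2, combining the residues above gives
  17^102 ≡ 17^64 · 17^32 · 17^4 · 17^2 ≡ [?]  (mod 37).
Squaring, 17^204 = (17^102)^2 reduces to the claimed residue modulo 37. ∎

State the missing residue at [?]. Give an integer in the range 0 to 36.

Multiply the listed residues: 9 · 34 · 12 · 30 = 306 → 3672 → 110160.
Reducing modulo 37: 110160 = 2977·37 + 11, so 17^102 ≡ 11.

11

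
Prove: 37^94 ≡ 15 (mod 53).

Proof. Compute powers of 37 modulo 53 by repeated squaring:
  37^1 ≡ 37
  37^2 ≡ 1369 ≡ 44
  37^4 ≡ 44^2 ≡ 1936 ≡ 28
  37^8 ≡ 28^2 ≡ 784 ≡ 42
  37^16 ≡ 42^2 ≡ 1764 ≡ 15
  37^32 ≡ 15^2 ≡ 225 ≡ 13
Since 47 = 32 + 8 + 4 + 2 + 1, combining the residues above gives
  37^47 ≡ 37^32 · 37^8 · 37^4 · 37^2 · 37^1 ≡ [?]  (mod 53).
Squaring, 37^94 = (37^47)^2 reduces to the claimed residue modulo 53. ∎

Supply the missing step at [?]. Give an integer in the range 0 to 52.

11

37^32 · 37^8 · 37^4 · 37^2 · 37^1 ≡ 13 · 42 · 28 · 44 · 37 = 24888864.
24888864 mod 53 = 11, so 37^47 ≡ 11 (mod 53).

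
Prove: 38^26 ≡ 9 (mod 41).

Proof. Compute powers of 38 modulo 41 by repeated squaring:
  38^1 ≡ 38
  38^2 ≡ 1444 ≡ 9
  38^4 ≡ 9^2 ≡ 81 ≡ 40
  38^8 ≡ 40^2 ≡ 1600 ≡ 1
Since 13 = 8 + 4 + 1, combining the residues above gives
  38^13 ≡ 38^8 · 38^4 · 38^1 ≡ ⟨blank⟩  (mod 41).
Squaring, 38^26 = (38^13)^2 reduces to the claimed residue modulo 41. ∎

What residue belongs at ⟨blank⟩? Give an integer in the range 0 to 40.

3

Multiply the listed residues: 1 · 40 · 38 = 40 → 1520.
Reducing modulo 41: 1520 = 37·41 + 3, so 38^13 ≡ 3.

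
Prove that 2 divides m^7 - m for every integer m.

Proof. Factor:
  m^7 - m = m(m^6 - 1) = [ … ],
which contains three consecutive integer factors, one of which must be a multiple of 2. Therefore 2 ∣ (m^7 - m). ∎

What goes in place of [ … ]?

m^6 - 1 = (m^2 - 1)(m^4 + m^2 + 1), and m^2 - 1 = (m-1)(m+1).
So m(m^6 - 1) = (m - 1)m(m + 1)(m^4 + m^2 + 1).

(m - 1)m(m + 1)(m^4 + m^2 + 1)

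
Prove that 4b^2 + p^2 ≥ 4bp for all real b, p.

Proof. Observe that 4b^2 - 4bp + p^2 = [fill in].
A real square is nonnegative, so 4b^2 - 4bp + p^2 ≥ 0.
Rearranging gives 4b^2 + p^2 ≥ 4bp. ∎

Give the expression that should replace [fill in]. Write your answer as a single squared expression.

4b^2 - 4bp + p^2 is a perfect-square trinomial: the outer terms are (2b)^2 and (p)^2, and the cross term is -2·2b·p.
So 4b^2 - 4bp + p^2 = (2b - p)^2 ≥ 0.

(2b - p)^2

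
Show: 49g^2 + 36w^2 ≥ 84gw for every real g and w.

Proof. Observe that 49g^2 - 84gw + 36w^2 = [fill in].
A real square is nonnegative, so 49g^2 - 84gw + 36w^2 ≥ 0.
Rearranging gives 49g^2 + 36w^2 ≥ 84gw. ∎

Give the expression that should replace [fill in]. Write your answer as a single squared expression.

The leading and trailing coefficients are 7^2 and 6^2, and 84 = 2·7·6, so the trinomial is (7g - 6w)^2.
Hence 49g^2 - 84gw + 36w^2 ≥ 0.

(7g - 6w)^2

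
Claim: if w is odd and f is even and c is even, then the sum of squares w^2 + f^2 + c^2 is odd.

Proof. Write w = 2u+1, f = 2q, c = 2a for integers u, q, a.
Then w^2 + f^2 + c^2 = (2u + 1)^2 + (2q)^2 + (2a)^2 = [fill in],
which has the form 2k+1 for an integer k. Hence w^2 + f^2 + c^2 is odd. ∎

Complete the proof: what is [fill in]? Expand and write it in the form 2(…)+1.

Expanding: (2u + 1)^2 + (2q)^2 + (2a)^2 = 4a^2 + 4q^2 + 4u^2 + 4u + 1.
Every term except the constant is even, so this is 2(2a^2 + 2q^2 + 2u^2 + 2u) + 1,
and 2a^2 + 2q^2 + 2u^2 + 2u ∈ ℤ gives the required form.

2(2a^2 + 2q^2 + 2u^2 + 2u) + 1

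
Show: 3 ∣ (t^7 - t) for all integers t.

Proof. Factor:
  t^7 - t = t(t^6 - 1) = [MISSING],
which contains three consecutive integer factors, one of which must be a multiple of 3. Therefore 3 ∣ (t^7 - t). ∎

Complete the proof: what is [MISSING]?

(t - 1)t(t + 1)(t^4 + t^2 + 1)

t^6 - 1 = (t^2 - 1)(t^4 + t^2 + 1), and t^2 - 1 = (t-1)(t+1).
So t(t^6 - 1) = (t - 1)t(t + 1)(t^4 + t^2 + 1).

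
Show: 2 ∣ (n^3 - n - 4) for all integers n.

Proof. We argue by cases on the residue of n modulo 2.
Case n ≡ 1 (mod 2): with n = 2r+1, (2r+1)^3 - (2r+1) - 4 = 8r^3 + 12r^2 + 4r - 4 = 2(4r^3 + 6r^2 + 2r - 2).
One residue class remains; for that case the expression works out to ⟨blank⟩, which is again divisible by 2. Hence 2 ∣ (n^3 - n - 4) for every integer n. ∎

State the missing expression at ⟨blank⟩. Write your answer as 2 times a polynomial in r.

The residues treated are {1}, so the missing case is n ≡ 0 (mod 2); write n = 2r.
Then (2r)^3 - (2r) - 4 = 8r^3 - 2r - 4 = 2(4r^3 - r - 2).

2(4r^3 - r - 2)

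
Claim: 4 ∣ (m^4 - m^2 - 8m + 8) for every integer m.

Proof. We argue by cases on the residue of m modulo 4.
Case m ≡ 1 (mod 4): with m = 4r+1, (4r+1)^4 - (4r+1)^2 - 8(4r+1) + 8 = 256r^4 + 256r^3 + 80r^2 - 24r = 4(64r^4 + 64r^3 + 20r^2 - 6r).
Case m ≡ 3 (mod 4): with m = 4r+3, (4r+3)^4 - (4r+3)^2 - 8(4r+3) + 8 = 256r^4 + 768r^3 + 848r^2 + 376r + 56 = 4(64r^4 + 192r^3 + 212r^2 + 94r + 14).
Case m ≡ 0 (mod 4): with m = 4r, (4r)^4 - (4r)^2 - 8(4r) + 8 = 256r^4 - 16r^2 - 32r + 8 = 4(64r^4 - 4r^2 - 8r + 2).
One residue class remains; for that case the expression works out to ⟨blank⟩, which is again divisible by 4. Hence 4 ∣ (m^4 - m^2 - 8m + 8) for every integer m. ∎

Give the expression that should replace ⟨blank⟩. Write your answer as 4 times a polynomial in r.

The residues treated are {1, 3, 0}, so the missing case is m ≡ 2 (mod 4); write m = 4r+2.
Then (4r+2)^4 - (4r+2)^2 - 8(4r+2) + 8 = 256r^4 + 512r^3 + 368r^2 + 80r + 4 = 4(64r^4 + 128r^3 + 92r^2 + 20r + 1).

4(64r^4 + 128r^3 + 92r^2 + 20r + 1)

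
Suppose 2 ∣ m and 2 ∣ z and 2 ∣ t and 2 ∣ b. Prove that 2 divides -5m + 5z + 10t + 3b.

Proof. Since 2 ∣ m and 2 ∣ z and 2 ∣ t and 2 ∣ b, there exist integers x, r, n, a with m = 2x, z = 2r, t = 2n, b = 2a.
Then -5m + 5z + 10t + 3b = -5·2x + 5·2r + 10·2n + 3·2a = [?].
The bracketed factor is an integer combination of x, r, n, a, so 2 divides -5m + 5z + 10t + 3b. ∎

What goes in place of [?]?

Each term has a factor of 2: -5·2x + 5·2r + 10·2n + 3·2a = 2·(3a + 10n + 5r - 5x).
Since 3a + 10n + 5r - 5x is an integer, 2 ∣ (-5m + 5z + 10t + 3b).

2(3a + 10n + 5r - 5x)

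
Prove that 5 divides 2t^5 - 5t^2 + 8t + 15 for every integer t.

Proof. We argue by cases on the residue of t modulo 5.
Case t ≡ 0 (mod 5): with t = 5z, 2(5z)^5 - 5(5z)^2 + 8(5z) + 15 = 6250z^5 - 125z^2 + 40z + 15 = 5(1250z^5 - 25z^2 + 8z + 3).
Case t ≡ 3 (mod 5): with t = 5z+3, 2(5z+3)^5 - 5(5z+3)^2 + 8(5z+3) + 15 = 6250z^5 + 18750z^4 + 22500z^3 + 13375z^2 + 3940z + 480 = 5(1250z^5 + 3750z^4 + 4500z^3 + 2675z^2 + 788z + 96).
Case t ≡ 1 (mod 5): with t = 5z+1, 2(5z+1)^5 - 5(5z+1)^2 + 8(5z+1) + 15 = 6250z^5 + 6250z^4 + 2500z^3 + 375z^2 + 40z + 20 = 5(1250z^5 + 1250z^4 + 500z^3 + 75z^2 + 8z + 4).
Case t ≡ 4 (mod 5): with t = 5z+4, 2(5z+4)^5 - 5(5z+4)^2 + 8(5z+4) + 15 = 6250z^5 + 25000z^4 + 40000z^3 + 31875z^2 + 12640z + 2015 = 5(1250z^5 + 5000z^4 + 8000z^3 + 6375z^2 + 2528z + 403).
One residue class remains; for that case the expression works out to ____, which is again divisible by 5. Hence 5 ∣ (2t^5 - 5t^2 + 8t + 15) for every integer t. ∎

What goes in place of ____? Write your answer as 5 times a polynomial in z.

The residues treated are {0, 3, 1, 4}, so the missing case is t ≡ 2 (mod 5); write t = 5z+2.
Then 2(5z+2)^5 - 5(5z+2)^2 + 8(5z+2) + 15 = 6250z^5 + 12500z^4 + 10000z^3 + 3875z^2 + 740z + 75 = 5(1250z^5 + 2500z^4 + 2000z^3 + 775z^2 + 148z + 15).

5(1250z^5 + 2500z^4 + 2000z^3 + 775z^2 + 148z + 15)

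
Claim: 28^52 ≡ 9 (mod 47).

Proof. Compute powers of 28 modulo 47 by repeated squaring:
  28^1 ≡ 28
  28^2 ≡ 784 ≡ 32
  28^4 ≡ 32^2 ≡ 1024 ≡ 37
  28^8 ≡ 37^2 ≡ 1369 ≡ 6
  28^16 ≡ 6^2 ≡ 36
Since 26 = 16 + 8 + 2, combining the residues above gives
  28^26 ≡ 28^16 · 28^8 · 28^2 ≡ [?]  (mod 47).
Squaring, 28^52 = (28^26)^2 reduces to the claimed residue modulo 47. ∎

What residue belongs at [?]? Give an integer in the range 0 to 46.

Multiply the listed residues: 36 · 6 · 32 = 216 → 6912.
Reducing modulo 47: 6912 = 147·47 + 3, so 28^26 ≡ 3.

3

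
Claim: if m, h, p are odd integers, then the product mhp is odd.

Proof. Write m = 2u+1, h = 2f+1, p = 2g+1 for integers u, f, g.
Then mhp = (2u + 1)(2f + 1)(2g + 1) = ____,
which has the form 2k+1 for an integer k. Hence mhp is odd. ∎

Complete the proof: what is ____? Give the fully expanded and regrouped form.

2(4fgu + 2fg + 2fu + f + 2gu + g + u) + 1

Expanding: (2u + 1)(2f + 1)(2g + 1) = 8fgu + 4fg + 4fu + 2f + 4gu + 2g + 2u + 1.
Every term except the constant is even, so this is 2(4fgu + 2fg + 2fu + f + 2gu + g + u) + 1,
and 4fgu + 2fg + 2fu + f + 2gu + g + u ∈ ℤ gives the required form.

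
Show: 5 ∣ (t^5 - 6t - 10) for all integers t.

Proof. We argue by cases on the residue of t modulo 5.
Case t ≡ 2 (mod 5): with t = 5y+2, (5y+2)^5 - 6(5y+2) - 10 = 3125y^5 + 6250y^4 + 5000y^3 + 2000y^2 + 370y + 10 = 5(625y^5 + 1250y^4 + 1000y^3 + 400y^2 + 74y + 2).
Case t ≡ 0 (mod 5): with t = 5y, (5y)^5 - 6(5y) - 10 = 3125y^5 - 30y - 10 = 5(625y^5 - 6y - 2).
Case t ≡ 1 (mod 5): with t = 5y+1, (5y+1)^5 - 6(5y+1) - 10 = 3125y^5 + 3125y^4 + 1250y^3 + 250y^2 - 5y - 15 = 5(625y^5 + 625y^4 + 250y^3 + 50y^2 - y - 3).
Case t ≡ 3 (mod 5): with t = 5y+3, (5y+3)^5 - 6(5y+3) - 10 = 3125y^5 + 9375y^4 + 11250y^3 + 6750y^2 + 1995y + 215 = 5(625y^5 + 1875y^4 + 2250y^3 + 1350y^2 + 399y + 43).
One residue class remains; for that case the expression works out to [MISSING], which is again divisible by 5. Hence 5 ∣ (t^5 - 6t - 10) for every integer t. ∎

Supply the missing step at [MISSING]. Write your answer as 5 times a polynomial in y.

Only t ≡ 4 (mod 5) is unaccounted for. Put t = 5y+4:
(5y+4)^5 - 6(5y+4) - 10 expands to 3125y^5 + 12500y^4 + 20000y^3 + 16000y^2 + 6370y + 990,
and factoring out 5 leaves 5(625y^5 + 2500y^4 + 4000y^3 + 3200y^2 + 1274y + 198).

5(625y^5 + 2500y^4 + 4000y^3 + 3200y^2 + 1274y + 198)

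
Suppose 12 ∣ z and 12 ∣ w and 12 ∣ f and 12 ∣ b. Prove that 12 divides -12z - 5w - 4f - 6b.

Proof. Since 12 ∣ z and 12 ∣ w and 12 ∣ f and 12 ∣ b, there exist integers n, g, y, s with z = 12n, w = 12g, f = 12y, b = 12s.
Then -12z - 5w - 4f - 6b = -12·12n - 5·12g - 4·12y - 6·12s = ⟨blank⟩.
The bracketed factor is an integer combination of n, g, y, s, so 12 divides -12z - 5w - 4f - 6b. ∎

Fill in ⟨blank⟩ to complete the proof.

12(-5g - 12n - 6s - 4y)

Each term has a factor of 12: -12·12n - 5·12g - 4·12y - 6·12s = 12·(-5g - 12n - 6s - 4y).
Since -5g - 12n - 6s - 4y is an integer, 12 ∣ (-12z - 5w - 4f - 6b).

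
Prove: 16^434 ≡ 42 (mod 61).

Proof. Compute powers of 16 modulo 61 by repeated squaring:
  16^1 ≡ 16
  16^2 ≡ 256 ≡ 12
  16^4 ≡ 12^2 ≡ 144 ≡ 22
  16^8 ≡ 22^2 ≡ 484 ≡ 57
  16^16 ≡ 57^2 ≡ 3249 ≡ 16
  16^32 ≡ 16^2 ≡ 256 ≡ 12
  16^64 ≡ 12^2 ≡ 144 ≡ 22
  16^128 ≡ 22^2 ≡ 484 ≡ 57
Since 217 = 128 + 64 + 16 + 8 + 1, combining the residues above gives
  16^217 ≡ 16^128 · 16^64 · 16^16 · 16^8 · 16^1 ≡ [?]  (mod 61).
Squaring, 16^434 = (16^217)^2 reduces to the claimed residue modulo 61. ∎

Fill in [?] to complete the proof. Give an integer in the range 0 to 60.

Multiply the listed residues: 57 · 22 · 16 · 57 · 16 = 1254 → 20064 → 1143648 → 18298368.
Reducing modulo 61: 18298368 = 299973·61 + 15, so 16^217 ≡ 15.

15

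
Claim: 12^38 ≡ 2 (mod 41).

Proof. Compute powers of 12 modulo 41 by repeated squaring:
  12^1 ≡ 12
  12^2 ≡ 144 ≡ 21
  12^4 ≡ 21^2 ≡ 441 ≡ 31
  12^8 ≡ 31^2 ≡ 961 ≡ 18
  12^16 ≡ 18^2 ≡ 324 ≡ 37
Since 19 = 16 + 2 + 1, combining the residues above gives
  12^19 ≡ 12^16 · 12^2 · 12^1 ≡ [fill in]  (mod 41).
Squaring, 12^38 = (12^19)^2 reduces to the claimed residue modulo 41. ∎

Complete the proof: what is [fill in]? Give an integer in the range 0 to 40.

17

Multiply the listed residues: 37 · 21 · 12 = 777 → 9324.
Reducing modulo 41: 9324 = 227·41 + 17, so 12^19 ≡ 17.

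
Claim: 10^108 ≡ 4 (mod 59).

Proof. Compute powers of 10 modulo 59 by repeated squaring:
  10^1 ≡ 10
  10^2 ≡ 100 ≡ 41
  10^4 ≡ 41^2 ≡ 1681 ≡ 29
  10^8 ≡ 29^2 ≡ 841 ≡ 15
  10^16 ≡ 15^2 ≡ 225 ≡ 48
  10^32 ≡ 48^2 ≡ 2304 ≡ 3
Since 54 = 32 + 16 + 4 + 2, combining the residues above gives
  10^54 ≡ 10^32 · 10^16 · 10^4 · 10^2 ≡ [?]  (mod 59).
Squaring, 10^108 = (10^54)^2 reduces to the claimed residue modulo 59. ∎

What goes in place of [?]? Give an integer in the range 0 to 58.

10^32 · 10^16 · 10^4 · 10^2 ≡ 3 · 48 · 29 · 41 = 171216.
171216 mod 59 = 57, so 10^54 ≡ 57 (mod 59).

57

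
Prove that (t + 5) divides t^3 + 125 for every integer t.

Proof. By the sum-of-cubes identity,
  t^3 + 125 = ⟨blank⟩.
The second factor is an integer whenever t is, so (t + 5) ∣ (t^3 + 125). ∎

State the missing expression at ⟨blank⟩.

(t + 5)(t^2 - 5t + 25)

Polynomial division of t^3 + 125 by t + 5 leaves remainder 0 and quotient t^2 - 5t + 25.
Hence t^3 + 125 = (t + 5)(t^2 - 5t + 25).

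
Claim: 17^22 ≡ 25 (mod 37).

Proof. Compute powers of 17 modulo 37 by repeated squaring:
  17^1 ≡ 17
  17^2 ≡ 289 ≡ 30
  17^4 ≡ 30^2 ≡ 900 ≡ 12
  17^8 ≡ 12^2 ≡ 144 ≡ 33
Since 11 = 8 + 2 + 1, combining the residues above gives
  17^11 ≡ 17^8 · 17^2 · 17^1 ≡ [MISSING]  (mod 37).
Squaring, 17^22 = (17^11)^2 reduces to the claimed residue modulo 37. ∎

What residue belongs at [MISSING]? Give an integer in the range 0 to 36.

Multiply the listed residues: 33 · 30 · 17 = 990 → 16830.
Reducing modulo 37: 16830 = 454·37 + 32, so 17^11 ≡ 32.

32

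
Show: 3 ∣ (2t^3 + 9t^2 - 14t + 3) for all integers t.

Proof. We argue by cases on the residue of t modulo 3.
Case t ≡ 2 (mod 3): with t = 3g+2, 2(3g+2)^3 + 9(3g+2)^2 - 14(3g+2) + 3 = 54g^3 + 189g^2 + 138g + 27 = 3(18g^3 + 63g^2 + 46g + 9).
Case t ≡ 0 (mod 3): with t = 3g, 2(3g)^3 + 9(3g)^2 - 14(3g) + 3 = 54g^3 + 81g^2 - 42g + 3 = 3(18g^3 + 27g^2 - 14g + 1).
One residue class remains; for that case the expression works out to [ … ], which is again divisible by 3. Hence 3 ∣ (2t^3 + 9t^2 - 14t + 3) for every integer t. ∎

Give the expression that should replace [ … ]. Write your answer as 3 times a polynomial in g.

3(18g^3 + 45g^2 + 10g)

Only t ≡ 1 (mod 3) is unaccounted for. Put t = 3g+1:
2(3g+1)^3 + 9(3g+1)^2 - 14(3g+1) + 3 expands to 54g^3 + 135g^2 + 30g,
and factoring out 3 leaves 3(18g^3 + 45g^2 + 10g).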